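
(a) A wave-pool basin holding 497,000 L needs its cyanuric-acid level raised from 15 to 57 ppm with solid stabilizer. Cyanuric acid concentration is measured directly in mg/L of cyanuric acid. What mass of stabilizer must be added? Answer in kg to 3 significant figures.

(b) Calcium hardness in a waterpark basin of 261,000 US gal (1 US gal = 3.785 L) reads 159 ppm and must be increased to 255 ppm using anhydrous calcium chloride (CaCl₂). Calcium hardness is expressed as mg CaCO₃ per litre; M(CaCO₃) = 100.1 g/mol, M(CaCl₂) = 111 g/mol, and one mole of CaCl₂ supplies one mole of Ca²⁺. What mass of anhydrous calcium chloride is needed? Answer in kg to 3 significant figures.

(a) CYA to add: (57 − 15) = 42 mg/L × 497,000 L = 20,870 g cyanuric acid.

(b) Volume: 261,000 US gal × 3.785 L/gal = 987,885 L.
(b) Hardness to add: (255 − 159) = 96 mg/L as CaCO₃ × 987,885 L = 94,840 g as CaCO₃.
(b) Moles of Ca²⁺ (1 mol Ca²⁺ ≡ 1 mol CaCO₃): 94,840 / 100.1 g/mol = 947.4 mol.
(b) Mass of CaCl₂: 947.4 × 111 = 105,200 g.

(a) 20.9 kg; (b) 105 kg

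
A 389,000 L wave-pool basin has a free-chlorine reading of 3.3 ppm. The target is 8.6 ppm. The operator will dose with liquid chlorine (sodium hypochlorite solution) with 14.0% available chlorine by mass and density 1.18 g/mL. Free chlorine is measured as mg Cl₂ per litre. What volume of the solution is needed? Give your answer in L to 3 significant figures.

Chlorine deficit: 8.6 − 3.3 = 5.3 ppm = 5.3 mg/L as Cl₂.
Cl₂ equivalent needed: 5.3 mg/L × 389,000 L = 2,062,000 mg = 2062 g.
Product at 14.0% available chlorine: 2062 / 0.14 = 14,730 g.
Volume at density 1.18 g/mL: 14,730 g ÷ 1.18 g/mL = 12,480 mL.

12.5 L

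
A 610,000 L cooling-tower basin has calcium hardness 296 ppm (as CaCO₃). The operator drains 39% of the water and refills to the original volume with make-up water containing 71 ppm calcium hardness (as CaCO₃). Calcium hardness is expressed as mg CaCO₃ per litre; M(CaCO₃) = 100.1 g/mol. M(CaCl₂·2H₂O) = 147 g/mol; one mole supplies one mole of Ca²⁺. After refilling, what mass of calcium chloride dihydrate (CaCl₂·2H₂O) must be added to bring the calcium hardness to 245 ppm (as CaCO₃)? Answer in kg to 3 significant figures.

32.9 kg

After draining 39% and refilling: 296 × 0.61 + 71 × 0.39 = 208.25 ppm.
Deficit to target: 245 − 208.25 = 36.75 mg/L.
As CaCO₃: 36.75 mg/L × 610,000 L = 22,420 g; ÷ 100.1 = 224 mol Ca²⁺.
Mass: 224 × 147 = 32,920 g.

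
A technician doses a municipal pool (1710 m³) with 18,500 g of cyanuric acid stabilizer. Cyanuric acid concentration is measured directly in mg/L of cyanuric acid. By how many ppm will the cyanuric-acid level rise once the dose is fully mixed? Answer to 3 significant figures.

10.8 ppm

Volume: 1710 m³ = 1,710,000 L.
Rise: 18,500 g / 1,710,000 L × 1000 = 10.82 mg/L.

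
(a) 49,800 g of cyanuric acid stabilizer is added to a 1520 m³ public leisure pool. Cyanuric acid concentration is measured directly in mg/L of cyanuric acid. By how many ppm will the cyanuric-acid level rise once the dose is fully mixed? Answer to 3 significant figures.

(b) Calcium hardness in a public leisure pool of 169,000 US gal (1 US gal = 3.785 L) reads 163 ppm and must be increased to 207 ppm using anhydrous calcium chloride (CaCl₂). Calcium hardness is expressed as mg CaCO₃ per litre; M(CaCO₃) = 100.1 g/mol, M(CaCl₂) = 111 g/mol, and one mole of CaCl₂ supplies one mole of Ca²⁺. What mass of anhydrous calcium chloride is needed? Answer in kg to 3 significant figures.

(a) Volume: 1520 m³ = 1,520,000 L.
(a) Rise: 49,800 g / 1,520,000 L × 1000 = 32.76 mg/L.

(b) Volume: 169,000 US gal × 3.785 L/gal = 639,665 L.
(b) Hardness to add: (207 − 163) = 44 mg/L as CaCO₃ × 639,665 L = 28,150 g as CaCO₃.
(b) Moles of Ca²⁺ (1 mol Ca²⁺ ≡ 1 mol CaCO₃): 28,150 / 100.1 g/mol = 281.2 mol.
(b) Mass of CaCl₂: 281.2 × 111 = 31,210 g.

(a) 32.8 ppm; (b) 31.2 kg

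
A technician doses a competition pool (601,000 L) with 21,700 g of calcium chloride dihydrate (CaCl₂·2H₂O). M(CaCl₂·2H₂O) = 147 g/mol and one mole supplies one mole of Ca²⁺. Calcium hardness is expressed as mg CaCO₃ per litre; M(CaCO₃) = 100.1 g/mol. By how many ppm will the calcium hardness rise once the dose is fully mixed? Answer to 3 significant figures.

Moles of Ca²⁺: 21,700 g ÷ 147 g/mol = 147.6 mol.
As CaCO₃: 147.6 mol × 100.1 g/mol = 14,780 g.
Rise: 14,780 g / 601,000 L × 1000 = 24.59 mg/L.

24.6 ppm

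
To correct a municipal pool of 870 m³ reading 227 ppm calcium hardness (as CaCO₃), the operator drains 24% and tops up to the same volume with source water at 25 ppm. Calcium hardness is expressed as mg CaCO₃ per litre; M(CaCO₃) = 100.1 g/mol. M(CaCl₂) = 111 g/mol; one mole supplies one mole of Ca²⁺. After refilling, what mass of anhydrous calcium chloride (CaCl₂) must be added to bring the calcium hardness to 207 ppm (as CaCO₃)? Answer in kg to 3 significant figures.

Volume: 870 m³ = 870,000 L.
After draining 24% and refilling: 227 × 0.76 + 25 × 0.24 = 178.52 ppm.
Deficit to target: 207 − 178.52 = 28.48 mg/L.
As CaCO₃: 28.48 mg/L × 870,000 L = 24,780 g; ÷ 100.1 = 247.5 mol Ca²⁺.
Mass: 247.5 × 111 = 27,480 g.

27.5 kg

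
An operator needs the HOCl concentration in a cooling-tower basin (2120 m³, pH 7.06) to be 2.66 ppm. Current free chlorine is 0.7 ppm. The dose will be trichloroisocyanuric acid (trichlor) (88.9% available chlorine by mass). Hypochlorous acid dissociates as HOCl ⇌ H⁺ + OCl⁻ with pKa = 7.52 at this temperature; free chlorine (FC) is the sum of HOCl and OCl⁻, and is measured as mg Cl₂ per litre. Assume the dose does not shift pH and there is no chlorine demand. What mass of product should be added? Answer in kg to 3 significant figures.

6.87 kg

Volume: 2120 m³ = 2,120,000 L.
[OCl⁻]/[HOCl] = 10^(pH − pKa) = 10^(7.06 − 7.52) = 0.3467; fraction as HOCl = 1/(1 + 0.3467) = 0.7425.
Free chlorine required for 2.66 ppm HOCl: 2.66 / 0.7425 = 3.582 ppm.
FC to add: 3.582 − 0.7 = 2.882 mg/L as Cl₂.
Cl₂ equivalent: 2.882 mg/L × 2,120,000 L = 6111 g.
Product at 88.9% available Cl: 6111 / 0.889 = 6873 g.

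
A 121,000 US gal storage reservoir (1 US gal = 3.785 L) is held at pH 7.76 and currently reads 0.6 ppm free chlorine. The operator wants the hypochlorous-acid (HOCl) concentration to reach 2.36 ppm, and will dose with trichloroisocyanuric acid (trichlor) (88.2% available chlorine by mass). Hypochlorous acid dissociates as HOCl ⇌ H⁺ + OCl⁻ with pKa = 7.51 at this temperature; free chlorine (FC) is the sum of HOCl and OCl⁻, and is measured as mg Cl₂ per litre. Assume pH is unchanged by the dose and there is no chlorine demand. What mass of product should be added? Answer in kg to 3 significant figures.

Volume: 121,000 US gal × 3.785 L/gal = 457,985 L.
[OCl⁻]/[HOCl] = 10^(pH − pKa) = 10^(7.76 − 7.51) = 1.778; fraction as HOCl = 1/(1 + 1.778) = 0.3599.
Free chlorine required for 2.36 ppm HOCl: 2.36 / 0.3599 = 6.557 ppm.
FC to add: 6.557 − 0.6 = 5.957 mg/L as Cl₂.
Cl₂ equivalent: 5.957 mg/L × 457,985 L = 2728 g.
Product at 88.2% available Cl: 2728 / 0.882 = 3093 g.

3.09 kg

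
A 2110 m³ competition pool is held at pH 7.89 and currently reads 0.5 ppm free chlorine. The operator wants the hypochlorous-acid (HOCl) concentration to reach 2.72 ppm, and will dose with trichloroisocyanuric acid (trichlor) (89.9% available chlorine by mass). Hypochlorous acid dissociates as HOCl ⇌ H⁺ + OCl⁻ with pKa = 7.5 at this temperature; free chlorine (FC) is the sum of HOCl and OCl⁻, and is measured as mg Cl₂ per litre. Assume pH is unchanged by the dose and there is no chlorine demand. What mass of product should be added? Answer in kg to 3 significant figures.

Volume: 2110 m³ = 2,110,000 L.
[OCl⁻]/[HOCl] = 10^(pH − pKa) = 10^(7.89 − 7.5) = 2.455; fraction as HOCl = 1/(1 + 2.455) = 0.2895.
Free chlorine required for 2.72 ppm HOCl: 2.72 / 0.2895 = 9.397 ppm.
FC to add: 9.397 − 0.5 = 8.897 mg/L as Cl₂.
Cl₂ equivalent: 8.897 mg/L × 2,110,000 L = 18,770 g.
Product at 89.9% available Cl: 18,770 / 0.899 = 20,880 g.

20.9 kg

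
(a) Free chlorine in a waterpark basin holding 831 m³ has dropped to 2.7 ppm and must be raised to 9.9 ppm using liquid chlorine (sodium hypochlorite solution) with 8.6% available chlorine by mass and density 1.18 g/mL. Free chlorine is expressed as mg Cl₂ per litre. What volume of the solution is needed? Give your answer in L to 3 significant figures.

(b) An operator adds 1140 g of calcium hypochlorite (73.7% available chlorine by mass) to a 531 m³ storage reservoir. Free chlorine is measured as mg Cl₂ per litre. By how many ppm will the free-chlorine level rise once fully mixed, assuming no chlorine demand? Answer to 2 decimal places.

(a) 59.0 L; (b) 1.58 ppm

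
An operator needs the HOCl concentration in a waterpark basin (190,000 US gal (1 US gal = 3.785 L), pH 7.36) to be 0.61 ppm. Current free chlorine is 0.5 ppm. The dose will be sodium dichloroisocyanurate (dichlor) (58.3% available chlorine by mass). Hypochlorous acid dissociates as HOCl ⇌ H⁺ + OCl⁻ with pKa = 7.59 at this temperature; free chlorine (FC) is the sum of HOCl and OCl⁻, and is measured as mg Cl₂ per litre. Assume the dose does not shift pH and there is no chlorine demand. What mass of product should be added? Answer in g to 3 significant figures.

579 g

Volume: 190,000 US gal × 3.785 L/gal = 719,150 L.
[OCl⁻]/[HOCl] = 10^(pH − pKa) = 10^(7.36 − 7.59) = 0.5888; fraction as HOCl = 1/(1 + 0.5888) = 0.6294.
Free chlorine required for 0.61 ppm HOCl: 0.61 / 0.6294 = 0.9692 ppm.
FC to add: 0.9692 − 0.5 = 0.4692 mg/L as Cl₂.
Cl₂ equivalent: 0.4692 mg/L × 719,150 L = 337.4 g.
Product at 58.3% available Cl: 337.4 / 0.583 = 578.8 g.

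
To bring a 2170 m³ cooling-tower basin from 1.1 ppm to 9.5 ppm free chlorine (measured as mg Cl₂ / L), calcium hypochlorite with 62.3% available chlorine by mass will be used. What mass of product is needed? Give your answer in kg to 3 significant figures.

29.3 kg

Volume: 2170 m³ = 2,170,000 L.
Chlorine deficit: 9.5 − 1.1 = 8.4 ppm = 8.4 mg/L as Cl₂.
Cl₂ equivalent needed: 8.4 mg/L × 2,170,000 L = 18,230,000 mg = 18,230 g.
Product at 62.3% available chlorine: 18,230 / 0.623 = 29,260 g.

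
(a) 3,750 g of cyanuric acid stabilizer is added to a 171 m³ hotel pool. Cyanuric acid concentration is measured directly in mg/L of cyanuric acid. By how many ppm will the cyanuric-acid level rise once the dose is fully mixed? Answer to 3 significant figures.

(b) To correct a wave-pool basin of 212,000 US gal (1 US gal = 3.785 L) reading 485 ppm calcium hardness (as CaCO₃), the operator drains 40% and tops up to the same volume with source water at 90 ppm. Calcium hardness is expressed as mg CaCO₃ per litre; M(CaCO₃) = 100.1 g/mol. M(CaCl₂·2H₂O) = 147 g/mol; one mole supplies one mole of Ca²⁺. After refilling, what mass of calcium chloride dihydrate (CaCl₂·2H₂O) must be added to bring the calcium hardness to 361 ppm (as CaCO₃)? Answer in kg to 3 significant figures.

(a) Volume: 171 m³ = 171,000 L.
(a) Rise: 3,750 g / 171,000 L × 1000 = 21.93 mg/L.

(b) Volume: 212,000 US gal × 3.785 L/gal = 802,420 L.
(b) After draining 40% and refilling: 485 × 0.60 + 90 × 0.40 = 327 ppm.
(b) Deficit to target: 361 − 327 = 34 mg/L.
(b) As CaCO₃: 34 mg/L × 802,420 L = 27,280 g; ÷ 100.1 = 272.6 mol Ca²⁺.
(b) Mass: 272.6 × 147 = 40,060 g.

(a) 21.9 ppm; (b) 40.1 kg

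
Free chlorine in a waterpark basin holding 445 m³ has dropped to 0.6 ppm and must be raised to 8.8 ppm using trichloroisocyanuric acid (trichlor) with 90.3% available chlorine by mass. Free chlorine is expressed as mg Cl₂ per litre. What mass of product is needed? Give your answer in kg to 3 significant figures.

4.04 kg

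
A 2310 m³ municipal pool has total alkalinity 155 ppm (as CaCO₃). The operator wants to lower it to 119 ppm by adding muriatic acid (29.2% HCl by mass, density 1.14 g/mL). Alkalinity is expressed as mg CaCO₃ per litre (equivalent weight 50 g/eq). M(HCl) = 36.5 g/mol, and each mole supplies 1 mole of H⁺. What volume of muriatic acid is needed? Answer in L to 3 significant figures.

Volume: 2310 m³ = 2,310,000 L.
Alkalinity to neutralize: (155 − 119) = 36 mg/L as CaCO₃ × 2,310,000 L = 83,160 g as CaCO₃.
Equivalents of H⁺ required: 83,160 ÷ 50 g/eq = 1663 eq = 1663 mol HCl.
Mass of HCl: 1663 × 36.5 = 60,710 g.
Mass of 29.2% solution: 60,710 / 0.292 = 207,900 g.
Volume: 207,900 g ÷ 1.14 g/mL = 182,400 mL.

182 L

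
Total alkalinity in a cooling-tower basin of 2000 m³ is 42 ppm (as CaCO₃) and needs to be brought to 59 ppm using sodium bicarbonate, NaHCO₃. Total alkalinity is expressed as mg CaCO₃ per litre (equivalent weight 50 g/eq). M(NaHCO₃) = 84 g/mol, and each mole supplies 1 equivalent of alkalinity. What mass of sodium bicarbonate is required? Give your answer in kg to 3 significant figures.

57.1 kg

Volume: 2000 m³ = 2,000,000 L.
Alkalinity to add: (59 − 42) = 17 mg/L as CaCO₃ × 2,000,000 L = 34,000 g as CaCO₃.
Equivalents: 34,000 g ÷ 50 g/eq = 680 eq.
NaHCO₃ supplies 1 eq per mole → 680 mol.
Mass: 680 mol × 84 g/mol = 57,120 g.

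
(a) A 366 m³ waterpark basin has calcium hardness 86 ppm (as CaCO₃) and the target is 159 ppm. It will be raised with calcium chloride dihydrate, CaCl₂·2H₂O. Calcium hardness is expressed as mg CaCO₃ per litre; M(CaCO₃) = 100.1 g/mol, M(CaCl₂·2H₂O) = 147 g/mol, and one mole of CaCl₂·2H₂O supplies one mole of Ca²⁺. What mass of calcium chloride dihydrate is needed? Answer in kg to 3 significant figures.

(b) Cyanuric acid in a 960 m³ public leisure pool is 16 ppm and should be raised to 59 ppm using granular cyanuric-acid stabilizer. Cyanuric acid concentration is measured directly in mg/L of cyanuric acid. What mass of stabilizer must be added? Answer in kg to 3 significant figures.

(a) Volume: 366 m³ = 366,000 L.
(a) Hardness to add: (159 − 86) = 73 mg/L as CaCO₃ × 366,000 L = 26,720 g as CaCO₃.
(a) Moles of Ca²⁺ (1 mol Ca²⁺ ≡ 1 mol CaCO₃): 26,720 / 100.1 g/mol = 266.9 mol.
(a) Mass of CaCl₂·2H₂O: 266.9 × 147 = 39,240 g.

(b) Volume: 960 m³ = 960,000 L.
(b) CYA to add: (59 − 16) = 43 mg/L × 960,000 L = 41,280 g cyanuric acid.

(a) 39.2 kg; (b) 41.3 kg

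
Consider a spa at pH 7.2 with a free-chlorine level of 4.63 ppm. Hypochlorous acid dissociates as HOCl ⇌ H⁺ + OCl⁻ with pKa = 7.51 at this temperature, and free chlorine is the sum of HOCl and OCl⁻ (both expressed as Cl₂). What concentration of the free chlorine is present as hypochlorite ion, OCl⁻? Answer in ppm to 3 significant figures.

[OCl⁻]/[HOCl] = 10^(pH − pKa) = 10^(7.2 − 7.51) = 10^-0.31 = 0.4898.
Fraction as HOCl = 1 / (1 + 0.4898) = 0.6712.
OCl⁻ = (1 − 0.6712) × 4.63 ppm = 1.522 ppm.

1.52 ppm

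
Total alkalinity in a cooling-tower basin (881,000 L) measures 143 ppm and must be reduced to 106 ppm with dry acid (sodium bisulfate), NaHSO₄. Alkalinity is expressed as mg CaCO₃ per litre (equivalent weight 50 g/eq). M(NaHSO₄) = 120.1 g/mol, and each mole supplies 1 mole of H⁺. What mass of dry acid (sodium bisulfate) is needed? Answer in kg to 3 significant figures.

78.3 kg

Alkalinity to neutralize: (143 − 106) = 37 mg/L as CaCO₃ × 881,000 L = 32,600 g as CaCO₃.
Equivalents of H⁺ required: 32,600 ÷ 50 g/eq = 651.9 eq = 651.9 mol NaHSO₄.
Mass of NaHSO₄: 651.9 × 120.1 = 78,300 g.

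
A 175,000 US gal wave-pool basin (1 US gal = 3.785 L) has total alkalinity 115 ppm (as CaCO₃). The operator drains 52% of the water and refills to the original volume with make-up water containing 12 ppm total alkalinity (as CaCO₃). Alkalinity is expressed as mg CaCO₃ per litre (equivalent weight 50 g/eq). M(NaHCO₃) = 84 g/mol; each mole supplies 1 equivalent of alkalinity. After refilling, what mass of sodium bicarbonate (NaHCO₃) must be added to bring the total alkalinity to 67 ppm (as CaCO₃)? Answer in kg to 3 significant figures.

6.19 kg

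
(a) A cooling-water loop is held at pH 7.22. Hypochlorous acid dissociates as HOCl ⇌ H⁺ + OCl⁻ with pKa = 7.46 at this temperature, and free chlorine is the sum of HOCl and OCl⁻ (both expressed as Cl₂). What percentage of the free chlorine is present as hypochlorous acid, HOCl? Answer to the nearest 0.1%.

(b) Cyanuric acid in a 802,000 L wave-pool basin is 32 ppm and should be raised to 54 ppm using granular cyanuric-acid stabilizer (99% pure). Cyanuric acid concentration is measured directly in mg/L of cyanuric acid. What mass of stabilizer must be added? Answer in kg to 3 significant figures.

(a) [OCl⁻]/[HOCl] = 10^(pH − pKa) = 10^(7.22 − 7.46) = 10^-0.24 = 0.5754.
(a) Fraction as HOCl = 1 / (1 + 0.5754) = 0.6347.

(b) CYA to add: (54 − 32) = 22 mg/L × 802,000 L = 17,640 g cyanuric acid.
(b) At 99% purity: 17,640 / 0.99 = 17,820 g product.

(a) 63.5%; (b) 17.8 kg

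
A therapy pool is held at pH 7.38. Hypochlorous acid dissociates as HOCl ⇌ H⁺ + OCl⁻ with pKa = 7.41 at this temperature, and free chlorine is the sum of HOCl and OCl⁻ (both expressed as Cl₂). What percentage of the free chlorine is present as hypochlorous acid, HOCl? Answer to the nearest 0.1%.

51.7%

[OCl⁻]/[HOCl] = 10^(pH − pKa) = 10^(7.38 − 7.41) = 10^-0.03 = 0.9333.
Fraction as HOCl = 1 / (1 + 0.9333) = 0.5173.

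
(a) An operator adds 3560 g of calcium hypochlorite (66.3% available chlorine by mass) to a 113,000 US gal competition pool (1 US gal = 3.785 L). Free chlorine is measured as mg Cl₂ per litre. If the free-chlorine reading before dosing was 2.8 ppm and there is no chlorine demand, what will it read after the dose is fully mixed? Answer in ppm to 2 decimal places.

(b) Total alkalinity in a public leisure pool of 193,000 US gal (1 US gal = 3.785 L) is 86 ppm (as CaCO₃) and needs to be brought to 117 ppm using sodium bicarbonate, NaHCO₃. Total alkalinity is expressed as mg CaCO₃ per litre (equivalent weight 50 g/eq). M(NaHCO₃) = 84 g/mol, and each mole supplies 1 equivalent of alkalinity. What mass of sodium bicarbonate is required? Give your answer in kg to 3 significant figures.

(a) Volume: 113,000 US gal × 3.785 L/gal = 427,705 L.
(a) Available chlorine delivered: 3560 g × 0.663 = 2360 g as Cl₂.
(a) Concentration rise: 2360 g / 427,705 L = 5.518 mg/L = 5.52 ppm.
(a) Final FC: 2.8 + 5.52 = 8.32 ppm.

(b) Volume: 193,000 US gal × 3.785 L/gal = 730,505 L.
(b) Alkalinity to add: (117 − 86) = 31 mg/L as CaCO₃ × 730,505 L = 22,650 g as CaCO₃.
(b) Equivalents: 22,650 g ÷ 50 g/eq = 452.9 eq.
(b) NaHCO₃ supplies 1 eq per mole → 452.9 mol.
(b) Mass: 452.9 mol × 84 g/mol = 38,040 g.

(a) 8.32 ppm; (b) 38.0 kg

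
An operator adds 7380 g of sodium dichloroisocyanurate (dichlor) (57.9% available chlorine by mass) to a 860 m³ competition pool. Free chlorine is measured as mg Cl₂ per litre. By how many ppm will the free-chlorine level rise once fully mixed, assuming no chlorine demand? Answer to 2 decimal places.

Volume: 860 m³ = 860,000 L.
Available chlorine delivered: 7380 g × 0.579 = 4273 g as Cl₂.
Concentration rise: 4273 g / 860,000 L = 4.969 mg/L = 4.97 ppm.

4.97 ppm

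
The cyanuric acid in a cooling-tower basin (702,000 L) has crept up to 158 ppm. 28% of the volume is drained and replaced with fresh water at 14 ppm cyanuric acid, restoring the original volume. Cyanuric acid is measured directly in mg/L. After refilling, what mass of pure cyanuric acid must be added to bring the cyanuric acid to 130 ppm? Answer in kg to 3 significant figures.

8.65 kg

After draining 28% and refilling: 158 × 0.72 + 14 × 0.28 = 117.68 ppm.
Deficit to target: 130 − 117.68 = 12.32 mg/L.
Mass: 12.32 mg/L × 702,000 L = 8649 g cyanuric acid.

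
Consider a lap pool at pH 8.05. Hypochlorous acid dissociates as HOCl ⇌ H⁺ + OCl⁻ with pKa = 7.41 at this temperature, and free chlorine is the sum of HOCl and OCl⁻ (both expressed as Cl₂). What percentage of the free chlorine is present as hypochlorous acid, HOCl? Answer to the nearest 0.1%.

[OCl⁻]/[HOCl] = 10^(pH − pKa) = 10^(8.05 − 7.41) = 10^0.64 = 4.365.
Fraction as HOCl = 1 / (1 + 4.365) = 0.1864.

18.6%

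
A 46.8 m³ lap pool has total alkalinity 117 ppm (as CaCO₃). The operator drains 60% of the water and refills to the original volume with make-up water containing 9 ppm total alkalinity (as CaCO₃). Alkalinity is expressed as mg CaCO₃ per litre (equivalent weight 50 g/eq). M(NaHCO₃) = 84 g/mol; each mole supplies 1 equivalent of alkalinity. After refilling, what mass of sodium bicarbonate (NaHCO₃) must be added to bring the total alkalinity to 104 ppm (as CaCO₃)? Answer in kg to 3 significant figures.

Volume: 46.8 m³ = 46,800 L.
After draining 60% and refilling: 117 × 0.40 + 9 × 0.60 = 52.2 ppm.
Deficit to target: 104 − 52.2 = 51.8 mg/L.
As CaCO₃: 51.8 mg/L × 46,800 L = 2424 g; ÷ 50 g/eq ÷ 1 = 48.48 mol NaHCO₃.
Mass: 48.48 × 84 = 4073 g.

4.07 kg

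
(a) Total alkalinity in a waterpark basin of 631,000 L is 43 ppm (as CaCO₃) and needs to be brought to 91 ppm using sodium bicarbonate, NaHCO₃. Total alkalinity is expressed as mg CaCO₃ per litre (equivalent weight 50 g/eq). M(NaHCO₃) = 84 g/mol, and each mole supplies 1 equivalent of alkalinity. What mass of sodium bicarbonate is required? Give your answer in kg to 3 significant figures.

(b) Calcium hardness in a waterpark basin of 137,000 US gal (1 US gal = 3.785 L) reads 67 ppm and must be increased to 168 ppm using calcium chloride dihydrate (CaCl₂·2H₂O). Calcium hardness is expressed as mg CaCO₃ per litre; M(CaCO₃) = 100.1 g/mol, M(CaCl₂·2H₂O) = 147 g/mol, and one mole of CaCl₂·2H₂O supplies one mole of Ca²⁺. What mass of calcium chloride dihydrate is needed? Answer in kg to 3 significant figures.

(a) Alkalinity to add: (91 − 43) = 48 mg/L as CaCO₃ × 631,000 L = 30,290 g as CaCO₃.
(a) Equivalents: 30,290 g ÷ 50 g/eq = 605.8 eq.
(a) NaHCO₃ supplies 1 eq per mole → 605.8 mol.
(a) Mass: 605.8 mol × 84 g/mol = 50,880 g.

(b) Volume: 137,000 US gal × 3.785 L/gal = 518,545 L.
(b) Hardness to add: (168 − 67) = 101 mg/L as CaCO₃ × 518,545 L = 52,370 g as CaCO₃.
(b) Moles of Ca²⁺ (1 mol Ca²⁺ ≡ 1 mol CaCO₃): 52,370 / 100.1 g/mol = 523.2 mol.
(b) Mass of CaCl₂·2H₂O: 523.2 × 147 = 76,910 g.

(a) 50.9 kg; (b) 76.9 kg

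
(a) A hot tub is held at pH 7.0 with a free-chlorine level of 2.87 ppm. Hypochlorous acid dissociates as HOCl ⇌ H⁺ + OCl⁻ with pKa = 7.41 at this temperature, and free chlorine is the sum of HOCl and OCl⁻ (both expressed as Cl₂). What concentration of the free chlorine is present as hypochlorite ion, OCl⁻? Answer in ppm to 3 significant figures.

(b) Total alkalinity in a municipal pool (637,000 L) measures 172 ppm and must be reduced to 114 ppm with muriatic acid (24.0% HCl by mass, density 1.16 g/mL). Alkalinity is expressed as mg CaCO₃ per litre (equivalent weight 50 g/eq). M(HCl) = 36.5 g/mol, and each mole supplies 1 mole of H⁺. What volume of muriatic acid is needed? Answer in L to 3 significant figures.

(a) [OCl⁻]/[HOCl] = 10^(pH − pKa) = 10^(7.0 − 7.41) = 10^-0.41 = 0.389.
(a) Fraction as HOCl = 1 / (1 + 0.389) = 0.7199.
(a) OCl⁻ = (1 − 0.7199) × 2.87 ppm = 0.8038 ppm.

(b) Alkalinity to neutralize: (172 − 114) = 58 mg/L as CaCO₃ × 637,000 L = 36,950 g as CaCO₃.
(b) Equivalents of H⁺ required: 36,950 ÷ 50 g/eq = 738.9 eq = 738.9 mol HCl.
(b) Mass of HCl: 738.9 × 36.5 = 26,970 g.
(b) Mass of 24.0% solution: 26,970 / 0.24 = 112,400 g.
(b) Volume: 112,400 g ÷ 1.16 g/mL = 96,880 mL.

(a) 0.804 ppm; (b) 96.9 L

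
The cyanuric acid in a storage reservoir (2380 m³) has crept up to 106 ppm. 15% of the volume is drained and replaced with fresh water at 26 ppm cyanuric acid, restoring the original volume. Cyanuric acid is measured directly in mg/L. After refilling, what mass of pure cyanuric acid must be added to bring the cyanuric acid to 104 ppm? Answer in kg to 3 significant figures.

Volume: 2380 m³ = 2,380,000 L.
After draining 15% and refilling: 106 × 0.85 + 26 × 0.15 = 94 ppm.
Deficit to target: 104 − 94 = 10 mg/L.
Mass: 10 mg/L × 2,380,000 L = 23,800 g cyanuric acid.

23.8 kg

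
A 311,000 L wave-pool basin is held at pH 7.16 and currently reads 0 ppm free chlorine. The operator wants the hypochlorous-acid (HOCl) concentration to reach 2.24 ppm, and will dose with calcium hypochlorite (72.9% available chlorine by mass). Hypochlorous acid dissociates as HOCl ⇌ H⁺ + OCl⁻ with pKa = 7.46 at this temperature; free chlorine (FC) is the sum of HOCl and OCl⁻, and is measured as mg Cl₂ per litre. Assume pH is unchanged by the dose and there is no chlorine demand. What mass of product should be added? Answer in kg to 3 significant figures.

1.43 kg

[OCl⁻]/[HOCl] = 10^(pH − pKa) = 10^(7.16 − 7.46) = 0.5012; fraction as HOCl = 1/(1 + 0.5012) = 0.6661.
Free chlorine required for 2.24 ppm HOCl: 2.24 / 0.6661 = 3.363 ppm.
FC to add: 3.363 − 0 = 3.363 mg/L as Cl₂.
Cl₂ equivalent: 3.363 mg/L × 311,000 L = 1046 g.
Product at 72.9% available Cl: 1046 / 0.729 = 1435 g.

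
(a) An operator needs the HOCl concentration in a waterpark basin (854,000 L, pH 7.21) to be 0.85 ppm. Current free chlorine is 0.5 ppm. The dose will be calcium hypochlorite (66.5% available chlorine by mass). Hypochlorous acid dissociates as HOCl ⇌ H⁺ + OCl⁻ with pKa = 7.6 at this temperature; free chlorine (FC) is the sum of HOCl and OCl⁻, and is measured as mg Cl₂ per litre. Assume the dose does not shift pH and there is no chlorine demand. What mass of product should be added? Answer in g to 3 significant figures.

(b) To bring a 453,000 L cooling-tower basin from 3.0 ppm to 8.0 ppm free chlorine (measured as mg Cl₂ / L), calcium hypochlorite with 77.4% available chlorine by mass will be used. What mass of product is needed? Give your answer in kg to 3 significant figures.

(a) [OCl⁻]/[HOCl] = 10^(pH − pKa) = 10^(7.21 − 7.6) = 0.4074; fraction as HOCl = 1/(1 + 0.4074) = 0.7105.
(a) Free chlorine required for 0.85 ppm HOCl: 0.85 / 0.7105 = 1.196 ppm.
(a) FC to add: 1.196 − 0.5 = 0.6963 mg/L as Cl₂.
(a) Cl₂ equivalent: 0.6963 mg/L × 854,000 L = 594.6 g.
(a) Product at 66.5% available Cl: 594.6 / 0.665 = 894.2 g.

(b) Chlorine deficit: 8.0 − 3.0 = 5 ppm = 5 mg/L as Cl₂.
(b) Cl₂ equivalent needed: 5 mg/L × 453,000 L = 2,265,000 mg = 2265 g.
(b) Product at 77.4% available chlorine: 2265 / 0.774 = 2926 g.

(a) 894 g; (b) 2.93 kg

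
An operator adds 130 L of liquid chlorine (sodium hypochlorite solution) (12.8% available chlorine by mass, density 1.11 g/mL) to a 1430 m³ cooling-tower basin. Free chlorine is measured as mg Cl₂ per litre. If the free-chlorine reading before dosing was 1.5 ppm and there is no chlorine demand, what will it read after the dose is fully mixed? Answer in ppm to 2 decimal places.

14.42 ppm

Volume: 1430 m³ = 1,430,000 L.
Mass of solution: 130 L × 1000 mL/L × 1.11 g/mL = 144,300 g.
Available chlorine delivered: 144,300 g × 0.128 = 18,470 g as Cl₂.
Concentration rise: 18,470 g / 1,430,000 L = 12.92 mg/L = 12.92 ppm.
Final FC: 1.5 + 12.92 = 14.42 ppm.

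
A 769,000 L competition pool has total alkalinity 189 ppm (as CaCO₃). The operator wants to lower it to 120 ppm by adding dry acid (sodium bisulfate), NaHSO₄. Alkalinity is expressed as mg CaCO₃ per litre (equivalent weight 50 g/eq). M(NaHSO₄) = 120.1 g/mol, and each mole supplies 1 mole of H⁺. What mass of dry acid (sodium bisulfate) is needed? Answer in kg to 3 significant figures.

127 kg

Alkalinity to neutralize: (189 − 120) = 69 mg/L as CaCO₃ × 769,000 L = 53,060 g as CaCO₃.
Equivalents of H⁺ required: 53,060 ÷ 50 g/eq = 1061 eq = 1061 mol NaHSO₄.
Mass of NaHSO₄: 1061 × 120.1 = 127,500 g.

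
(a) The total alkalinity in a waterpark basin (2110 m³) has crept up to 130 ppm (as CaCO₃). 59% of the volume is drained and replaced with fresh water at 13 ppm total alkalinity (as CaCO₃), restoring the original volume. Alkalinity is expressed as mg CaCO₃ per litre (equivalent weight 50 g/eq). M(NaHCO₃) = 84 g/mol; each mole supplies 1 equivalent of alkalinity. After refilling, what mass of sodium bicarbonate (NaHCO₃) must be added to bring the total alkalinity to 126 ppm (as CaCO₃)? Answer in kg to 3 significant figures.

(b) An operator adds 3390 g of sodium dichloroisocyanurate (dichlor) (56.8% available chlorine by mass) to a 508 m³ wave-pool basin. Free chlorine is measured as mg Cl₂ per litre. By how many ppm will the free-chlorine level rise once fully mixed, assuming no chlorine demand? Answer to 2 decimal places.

(a) 231 kg; (b) 3.79 ppm

(a) Volume: 2110 m³ = 2,110,000 L.
(a) After draining 59% and refilling: 130 × 0.41 + 13 × 0.59 = 60.97 ppm.
(a) Deficit to target: 126 − 60.97 = 65.03 mg/L.
(a) As CaCO₃: 65.03 mg/L × 2,110,000 L = 137,200 g; ÷ 50 g/eq ÷ 1 = 2744 mol NaHCO₃.
(a) Mass: 2744 × 84 = 230,500 g.

(b) Volume: 508 m³ = 508,000 L.
(b) Available chlorine delivered: 3390 g × 0.568 = 1926 g as Cl₂.
(b) Concentration rise: 1926 g / 508,000 L = 3.79 mg/L = 3.79 ppm.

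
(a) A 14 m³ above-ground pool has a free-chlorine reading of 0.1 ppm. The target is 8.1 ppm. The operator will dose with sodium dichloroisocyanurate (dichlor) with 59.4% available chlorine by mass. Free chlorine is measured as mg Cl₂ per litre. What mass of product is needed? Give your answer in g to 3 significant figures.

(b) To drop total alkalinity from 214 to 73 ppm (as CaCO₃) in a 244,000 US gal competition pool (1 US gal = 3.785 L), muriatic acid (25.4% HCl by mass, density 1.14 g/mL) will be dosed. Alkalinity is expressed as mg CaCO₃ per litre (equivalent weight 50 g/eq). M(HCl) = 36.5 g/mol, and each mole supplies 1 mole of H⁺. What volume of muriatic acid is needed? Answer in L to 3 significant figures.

(a) 189 g; (b) 328 L

(a) Volume: 14 m³ = 14,000 L.
(a) Chlorine deficit: 8.1 − 0.1 = 8 ppm = 8 mg/L as Cl₂.
(a) Cl₂ equivalent needed: 8 mg/L × 14,000 L = 112,000 mg = 112 g.
(a) Product at 59.4% available chlorine: 112 / 0.594 = 188.6 g.

(b) Volume: 244,000 US gal × 3.785 L/gal = 923,540 L.
(b) Alkalinity to neutralize: (214 − 73) = 141 mg/L as CaCO₃ × 923,540 L = 130,200 g as CaCO₃.
(b) Equivalents of H⁺ required: 130,200 ÷ 50 g/eq = 2604 eq = 2604 mol HCl.
(b) Mass of HCl: 2604 × 36.5 = 95,060 g.
(b) Mass of 25.4% solution: 95,060 / 0.254 = 374,300 g.
(b) Volume: 374,300 g ÷ 1.14 g/mL = 328,300 mL.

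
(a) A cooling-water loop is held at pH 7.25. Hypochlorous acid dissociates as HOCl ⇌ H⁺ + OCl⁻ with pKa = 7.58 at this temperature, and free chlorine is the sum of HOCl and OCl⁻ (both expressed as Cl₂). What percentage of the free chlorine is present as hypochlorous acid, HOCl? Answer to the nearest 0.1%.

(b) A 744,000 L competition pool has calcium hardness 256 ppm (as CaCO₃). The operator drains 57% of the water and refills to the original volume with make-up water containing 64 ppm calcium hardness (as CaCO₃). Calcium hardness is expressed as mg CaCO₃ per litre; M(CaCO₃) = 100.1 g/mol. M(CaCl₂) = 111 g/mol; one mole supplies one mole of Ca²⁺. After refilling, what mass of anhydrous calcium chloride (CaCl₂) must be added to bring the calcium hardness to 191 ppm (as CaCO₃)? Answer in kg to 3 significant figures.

(a) [OCl⁻]/[HOCl] = 10^(pH − pKa) = 10^(7.25 − 7.58) = 10^-0.33 = 0.4677.
(a) Fraction as HOCl = 1 / (1 + 0.4677) = 0.6813.

(b) After draining 57% and refilling: 256 × 0.43 + 64 × 0.57 = 146.56 ppm.
(b) Deficit to target: 191 − 146.56 = 44.44 mg/L.
(b) As CaCO₃: 44.44 mg/L × 744,000 L = 33,060 g; ÷ 100.1 = 330.3 mol Ca²⁺.
(b) Mass: 330.3 × 111 = 36,660 g.

(a) 68.1%; (b) 36.7 kg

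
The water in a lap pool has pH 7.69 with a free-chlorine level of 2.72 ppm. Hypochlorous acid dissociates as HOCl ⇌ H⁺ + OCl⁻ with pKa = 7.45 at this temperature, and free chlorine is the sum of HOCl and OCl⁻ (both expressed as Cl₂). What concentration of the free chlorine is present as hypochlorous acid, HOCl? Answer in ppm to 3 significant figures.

[OCl⁻]/[HOCl] = 10^(pH − pKa) = 10^(7.69 − 7.45) = 10^0.24 = 1.738.
Fraction as HOCl = 1 / (1 + 1.738) = 0.3653.
HOCl = 0.3653 × 2.72 ppm = 0.9935 ppm.

0.993 ppm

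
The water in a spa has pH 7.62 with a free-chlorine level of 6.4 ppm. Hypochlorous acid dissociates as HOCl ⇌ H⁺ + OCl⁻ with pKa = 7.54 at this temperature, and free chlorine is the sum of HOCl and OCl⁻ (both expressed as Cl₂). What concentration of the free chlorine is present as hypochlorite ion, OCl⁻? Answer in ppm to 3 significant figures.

3.49 ppm

[OCl⁻]/[HOCl] = 10^(pH − pKa) = 10^(7.62 − 7.54) = 10^0.08 = 1.202.
Fraction as HOCl = 1 / (1 + 1.202) = 0.4541.
OCl⁻ = (1 − 0.4541) × 6.4 ppm = 3.494 ppm.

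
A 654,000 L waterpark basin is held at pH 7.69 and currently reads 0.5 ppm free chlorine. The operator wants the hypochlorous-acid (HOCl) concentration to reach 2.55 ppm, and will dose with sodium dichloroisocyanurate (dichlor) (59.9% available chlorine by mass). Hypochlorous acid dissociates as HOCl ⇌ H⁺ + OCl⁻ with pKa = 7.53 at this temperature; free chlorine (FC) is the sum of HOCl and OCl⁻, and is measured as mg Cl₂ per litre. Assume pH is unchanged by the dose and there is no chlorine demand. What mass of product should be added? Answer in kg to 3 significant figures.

6.26 kg

[OCl⁻]/[HOCl] = 10^(pH − pKa) = 10^(7.69 − 7.53) = 1.445; fraction as HOCl = 1/(1 + 1.445) = 0.4089.
Free chlorine required for 2.55 ppm HOCl: 2.55 / 0.4089 = 6.236 ppm.
FC to add: 6.236 − 0.5 = 5.736 mg/L as Cl₂.
Cl₂ equivalent: 5.736 mg/L × 654,000 L = 3751 g.
Product at 59.9% available Cl: 3751 / 0.599 = 6263 g.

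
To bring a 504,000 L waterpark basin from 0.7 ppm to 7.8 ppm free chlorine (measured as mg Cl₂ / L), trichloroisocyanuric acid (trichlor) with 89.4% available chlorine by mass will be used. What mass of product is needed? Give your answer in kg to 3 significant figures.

Chlorine deficit: 7.8 − 0.7 = 7.1 ppm = 7.1 mg/L as Cl₂.
Cl₂ equivalent needed: 7.1 mg/L × 504,000 L = 3,578,000 mg = 3578 g.
Product at 89.4% available chlorine: 3578 / 0.894 = 4003 g.

4.00 kg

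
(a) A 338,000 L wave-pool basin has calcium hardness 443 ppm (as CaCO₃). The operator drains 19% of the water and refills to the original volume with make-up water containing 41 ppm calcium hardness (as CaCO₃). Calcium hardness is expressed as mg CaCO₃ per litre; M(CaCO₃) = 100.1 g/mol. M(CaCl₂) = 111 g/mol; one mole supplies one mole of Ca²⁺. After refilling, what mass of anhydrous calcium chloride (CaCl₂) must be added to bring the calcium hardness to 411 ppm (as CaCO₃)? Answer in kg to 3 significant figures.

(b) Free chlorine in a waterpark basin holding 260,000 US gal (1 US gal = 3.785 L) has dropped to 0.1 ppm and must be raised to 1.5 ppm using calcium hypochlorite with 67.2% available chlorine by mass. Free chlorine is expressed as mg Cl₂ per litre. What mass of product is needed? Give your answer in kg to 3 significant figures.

(a) 16.6 kg; (b) 2.05 kg

(a) After draining 19% and refilling: 443 × 0.81 + 41 × 0.19 = 366.62 ppm.
(a) Deficit to target: 411 − 366.62 = 44.38 mg/L.
(a) As CaCO₃: 44.38 mg/L × 338,000 L = 15,000 g; ÷ 100.1 = 149.9 mol Ca²⁺.
(a) Mass: 149.9 × 111 = 16,630 g.

(b) Volume: 260,000 US gal × 3.785 L/gal = 984,100 L.
(b) Chlorine deficit: 1.5 − 0.1 = 1.4 ppm = 1.4 mg/L as Cl₂.
(b) Cl₂ equivalent needed: 1.4 mg/L × 984,100 L = 1,378,000 mg = 1378 g.
(b) Product at 67.2% available chlorine: 1378 / 0.672 = 2050 g.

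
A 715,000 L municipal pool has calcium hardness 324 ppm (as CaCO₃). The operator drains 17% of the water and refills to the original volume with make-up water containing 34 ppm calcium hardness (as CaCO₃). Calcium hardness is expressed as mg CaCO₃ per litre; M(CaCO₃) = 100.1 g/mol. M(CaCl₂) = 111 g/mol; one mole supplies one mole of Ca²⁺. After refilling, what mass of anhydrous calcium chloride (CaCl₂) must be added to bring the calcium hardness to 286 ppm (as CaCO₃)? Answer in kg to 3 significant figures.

8.96 kg

After draining 17% and refilling: 324 × 0.83 + 34 × 0.17 = 274.7 ppm.
Deficit to target: 286 − 274.7 = 11.3 mg/L.
As CaCO₃: 11.3 mg/L × 715,000 L = 8080 g; ÷ 100.1 = 80.71 mol Ca²⁺.
Mass: 80.71 × 111 = 8959 g.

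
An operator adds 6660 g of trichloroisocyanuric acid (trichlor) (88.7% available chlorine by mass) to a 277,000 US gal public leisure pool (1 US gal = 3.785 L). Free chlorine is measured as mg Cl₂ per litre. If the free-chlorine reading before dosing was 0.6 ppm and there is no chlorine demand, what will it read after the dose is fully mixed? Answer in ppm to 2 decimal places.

Volume: 277,000 US gal × 3.785 L/gal = 1,048,445 L.
Available chlorine delivered: 6660 g × 0.887 = 5907 g as Cl₂.
Concentration rise: 5907 g / 1,048,445 L = 5.634 mg/L = 5.63 ppm.
Final FC: 0.6 + 5.63 = 6.23 ppm.

6.23 ppm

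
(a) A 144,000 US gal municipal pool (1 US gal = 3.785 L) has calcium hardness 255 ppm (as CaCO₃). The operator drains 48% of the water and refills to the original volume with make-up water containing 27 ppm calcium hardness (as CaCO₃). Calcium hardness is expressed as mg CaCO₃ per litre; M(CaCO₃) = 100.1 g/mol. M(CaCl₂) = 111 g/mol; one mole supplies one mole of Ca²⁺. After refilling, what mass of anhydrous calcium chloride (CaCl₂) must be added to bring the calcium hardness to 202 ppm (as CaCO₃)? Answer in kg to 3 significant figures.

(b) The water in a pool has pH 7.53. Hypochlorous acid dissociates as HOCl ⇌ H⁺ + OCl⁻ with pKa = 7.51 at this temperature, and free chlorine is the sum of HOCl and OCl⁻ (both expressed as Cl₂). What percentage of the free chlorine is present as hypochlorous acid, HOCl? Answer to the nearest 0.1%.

(a) Volume: 144,000 US gal × 3.785 L/gal = 545,040 L.
(a) After draining 48% and refilling: 255 × 0.52 + 27 × 0.48 = 145.56 ppm.
(a) Deficit to target: 202 − 145.56 = 56.44 mg/L.
(a) As CaCO₃: 56.44 mg/L × 545,040 L = 30,760 g; ÷ 100.1 = 307.3 mol Ca²⁺.
(a) Mass: 307.3 × 111 = 34,110 g.

(b) [OCl⁻]/[HOCl] = 10^(pH − pKa) = 10^(7.53 − 7.51) = 10^0.02 = 1.047.
(b) Fraction as HOCl = 1 / (1 + 1.047) = 0.4885.

(a) 34.1 kg; (b) 48.8%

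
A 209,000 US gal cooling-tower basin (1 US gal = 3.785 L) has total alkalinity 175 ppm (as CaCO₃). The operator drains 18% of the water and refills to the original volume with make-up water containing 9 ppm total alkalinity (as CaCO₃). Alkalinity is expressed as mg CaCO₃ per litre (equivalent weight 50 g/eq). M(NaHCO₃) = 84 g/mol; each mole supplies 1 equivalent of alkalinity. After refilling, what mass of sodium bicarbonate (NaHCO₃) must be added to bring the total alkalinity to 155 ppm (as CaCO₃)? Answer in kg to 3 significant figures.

Volume: 209,000 US gal × 3.785 L/gal = 791,065 L.
After draining 18% and refilling: 175 × 0.82 + 9 × 0.18 = 145.12 ppm.
Deficit to target: 155 − 145.12 = 9.88 mg/L.
As CaCO₃: 9.88 mg/L × 791,065 L = 7816 g; ÷ 50 g/eq ÷ 1 = 156.3 mol NaHCO₃.
Mass: 156.3 × 84 = 13,130 g.

13.1 kg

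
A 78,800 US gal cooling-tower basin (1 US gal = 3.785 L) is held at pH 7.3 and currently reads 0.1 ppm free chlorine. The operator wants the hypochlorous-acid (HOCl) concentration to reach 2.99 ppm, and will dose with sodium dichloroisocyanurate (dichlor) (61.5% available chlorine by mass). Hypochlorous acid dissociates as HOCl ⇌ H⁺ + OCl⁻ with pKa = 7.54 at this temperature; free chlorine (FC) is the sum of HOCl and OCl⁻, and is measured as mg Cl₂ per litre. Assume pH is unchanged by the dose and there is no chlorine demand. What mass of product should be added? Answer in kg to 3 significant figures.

Volume: 78,800 US gal × 3.785 L/gal = 298,258 L.
[OCl⁻]/[HOCl] = 10^(pH − pKa) = 10^(7.3 − 7.54) = 0.5754; fraction as HOCl = 1/(1 + 0.5754) = 0.6347.
Free chlorine required for 2.99 ppm HOCl: 2.99 / 0.6347 = 4.711 ppm.
FC to add: 4.711 − 0.1 = 4.611 mg/L as Cl₂.
Cl₂ equivalent: 4.611 mg/L × 298,258 L = 1375 g.
Product at 61.5% available Cl: 1375 / 0.615 = 2236 g.

2.24 kg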